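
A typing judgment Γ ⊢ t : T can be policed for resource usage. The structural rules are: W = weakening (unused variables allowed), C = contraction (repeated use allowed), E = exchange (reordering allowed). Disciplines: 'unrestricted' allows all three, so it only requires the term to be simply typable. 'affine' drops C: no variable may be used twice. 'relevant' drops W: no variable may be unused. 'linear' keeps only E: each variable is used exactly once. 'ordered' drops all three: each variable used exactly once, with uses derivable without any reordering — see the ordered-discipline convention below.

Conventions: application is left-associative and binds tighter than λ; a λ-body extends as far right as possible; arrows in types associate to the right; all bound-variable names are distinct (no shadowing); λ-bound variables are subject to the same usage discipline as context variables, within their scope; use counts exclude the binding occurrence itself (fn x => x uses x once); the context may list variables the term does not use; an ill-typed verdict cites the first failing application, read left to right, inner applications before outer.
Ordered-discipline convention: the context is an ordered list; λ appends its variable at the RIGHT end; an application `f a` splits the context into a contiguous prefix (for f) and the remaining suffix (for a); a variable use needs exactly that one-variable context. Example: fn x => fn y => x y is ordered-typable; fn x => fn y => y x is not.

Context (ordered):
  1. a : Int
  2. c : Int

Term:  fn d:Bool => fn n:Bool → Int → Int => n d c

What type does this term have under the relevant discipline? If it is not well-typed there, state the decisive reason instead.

not well-typed under relevant — needs weakening: a unused
counts: a=0, c=1, d (λ-bound)=1, n (λ-bound)=1
use order (left to right): n, d, c
typing: ✓ — Bool → (Bool → Int → Int) → Int
across the five disciplines: ordered ✗, linear ✗, affine ✓, relevant ✗, unrestricted ✓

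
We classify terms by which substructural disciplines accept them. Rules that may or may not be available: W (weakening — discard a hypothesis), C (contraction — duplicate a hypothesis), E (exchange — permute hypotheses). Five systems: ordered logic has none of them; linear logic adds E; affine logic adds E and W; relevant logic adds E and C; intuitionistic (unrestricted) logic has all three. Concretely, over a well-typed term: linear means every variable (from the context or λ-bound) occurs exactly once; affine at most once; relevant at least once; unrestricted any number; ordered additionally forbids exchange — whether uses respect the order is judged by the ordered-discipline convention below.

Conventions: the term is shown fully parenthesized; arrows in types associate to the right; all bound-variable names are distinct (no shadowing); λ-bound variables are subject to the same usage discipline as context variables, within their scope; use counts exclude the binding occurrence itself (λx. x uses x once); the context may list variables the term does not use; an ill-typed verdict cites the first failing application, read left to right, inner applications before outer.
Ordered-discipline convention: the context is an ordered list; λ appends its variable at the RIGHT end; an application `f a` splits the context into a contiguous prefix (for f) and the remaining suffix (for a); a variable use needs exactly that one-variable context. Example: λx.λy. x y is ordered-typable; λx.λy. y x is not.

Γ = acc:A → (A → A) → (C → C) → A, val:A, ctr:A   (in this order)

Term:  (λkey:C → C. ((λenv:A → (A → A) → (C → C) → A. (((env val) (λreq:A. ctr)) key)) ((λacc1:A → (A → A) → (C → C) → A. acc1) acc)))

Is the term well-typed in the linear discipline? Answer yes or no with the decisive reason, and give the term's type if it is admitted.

no — needs weakening: req unused
counts: acc=1, val=1, ctr=1, key (bound)=1, env (bound)=1, req (bound)=0, acc1 (bound)=1
left-to-right use order: env, val, ctr, key, acc1, acc
typing: well-typed — term : (C → C) → A
per-discipline verdicts: ordered ✗ | linear ✗ | affine ✓ | relevant ✗ | unrestricted ✓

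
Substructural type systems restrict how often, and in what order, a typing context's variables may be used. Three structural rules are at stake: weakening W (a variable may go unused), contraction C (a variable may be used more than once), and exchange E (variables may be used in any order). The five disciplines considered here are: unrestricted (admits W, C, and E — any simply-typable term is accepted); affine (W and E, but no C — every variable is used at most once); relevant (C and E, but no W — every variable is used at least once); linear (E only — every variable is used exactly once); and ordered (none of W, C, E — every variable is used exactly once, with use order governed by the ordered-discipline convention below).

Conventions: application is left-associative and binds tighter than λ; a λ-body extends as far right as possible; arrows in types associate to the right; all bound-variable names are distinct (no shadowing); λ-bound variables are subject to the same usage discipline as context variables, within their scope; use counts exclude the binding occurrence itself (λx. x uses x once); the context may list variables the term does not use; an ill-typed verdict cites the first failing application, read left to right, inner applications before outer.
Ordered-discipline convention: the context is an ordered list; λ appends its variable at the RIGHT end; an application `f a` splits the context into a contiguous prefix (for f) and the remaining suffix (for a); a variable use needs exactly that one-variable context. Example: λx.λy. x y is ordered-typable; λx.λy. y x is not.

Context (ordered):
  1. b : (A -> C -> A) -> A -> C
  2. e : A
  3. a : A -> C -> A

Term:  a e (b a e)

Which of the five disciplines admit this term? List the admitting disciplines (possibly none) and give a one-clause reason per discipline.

admitted by: relevant, unrestricted
usage: b: 1, e: 2, a: 2
uses in reading order: a, e, b, a, e
typing: well-typed — term : A
ordered: ✗ — uses contraction: e ×2, a ×2
linear: ✗ — uses contraction: e ×2, a ×2
affine: ✗ — uses contraction: e ×2, a ×2
relevant: ✓ — b, e, a: all used, weakening unneeded
unrestricted: ✓ — well-typed at A; no restrictions here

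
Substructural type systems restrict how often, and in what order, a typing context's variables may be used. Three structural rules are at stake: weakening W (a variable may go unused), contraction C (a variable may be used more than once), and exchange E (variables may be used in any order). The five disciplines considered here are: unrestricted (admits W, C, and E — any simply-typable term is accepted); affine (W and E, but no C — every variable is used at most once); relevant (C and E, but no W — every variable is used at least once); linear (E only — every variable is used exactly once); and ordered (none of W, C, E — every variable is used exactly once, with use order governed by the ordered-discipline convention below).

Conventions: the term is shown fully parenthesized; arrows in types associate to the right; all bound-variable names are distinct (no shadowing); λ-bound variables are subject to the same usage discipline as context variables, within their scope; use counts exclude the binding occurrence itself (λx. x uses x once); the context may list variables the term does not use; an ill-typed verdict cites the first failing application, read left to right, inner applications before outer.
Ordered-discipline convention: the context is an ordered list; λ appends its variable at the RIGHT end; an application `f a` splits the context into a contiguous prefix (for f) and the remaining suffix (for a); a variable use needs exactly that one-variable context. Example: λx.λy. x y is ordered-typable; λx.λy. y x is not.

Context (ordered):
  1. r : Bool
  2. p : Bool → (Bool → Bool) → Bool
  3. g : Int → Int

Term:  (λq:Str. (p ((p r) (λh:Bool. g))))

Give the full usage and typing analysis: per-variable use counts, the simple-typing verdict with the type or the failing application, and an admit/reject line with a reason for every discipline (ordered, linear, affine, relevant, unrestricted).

use counts: r=1; p=2; g=1; q [bound]=0; h [bound]=0
order of uses: p, p, r, g
typing: ill-typed: an application expects Bool → Bool but receives Bool → Int → Int
ordered ✗ (the type mismatch rejects it)
linear ✗ (not simply typable)
affine ✗ (fails simple typing)
relevant ✗ (a type mismatch blocks all five)
unrestricted ✗ (the type mismatch rejects it)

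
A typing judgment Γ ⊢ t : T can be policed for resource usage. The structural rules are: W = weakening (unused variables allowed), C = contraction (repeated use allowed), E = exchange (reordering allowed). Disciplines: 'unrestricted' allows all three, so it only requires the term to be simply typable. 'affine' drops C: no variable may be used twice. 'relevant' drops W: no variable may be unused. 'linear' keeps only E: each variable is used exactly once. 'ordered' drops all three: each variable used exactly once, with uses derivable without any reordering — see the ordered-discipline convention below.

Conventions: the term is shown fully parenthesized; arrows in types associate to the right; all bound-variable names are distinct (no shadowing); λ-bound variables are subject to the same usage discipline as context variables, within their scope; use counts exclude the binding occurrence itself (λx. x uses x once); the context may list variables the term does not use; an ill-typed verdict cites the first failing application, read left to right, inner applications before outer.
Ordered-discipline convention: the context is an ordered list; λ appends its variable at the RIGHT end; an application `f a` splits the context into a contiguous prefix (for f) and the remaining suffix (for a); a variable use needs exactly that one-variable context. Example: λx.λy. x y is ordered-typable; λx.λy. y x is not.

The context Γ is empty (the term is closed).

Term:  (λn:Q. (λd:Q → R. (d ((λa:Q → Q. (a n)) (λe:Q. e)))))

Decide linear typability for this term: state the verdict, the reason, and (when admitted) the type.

yes — exactly-once usage across n, d, a, e; term : Q → (Q → R) → R
counts: n (λ-bound): 1×, d (λ-bound): 1×, a (λ-bound): 1×, e (λ-bound): 1×
order of uses: d, a, n, e
typing: well-typed at Q → (Q → R) → R
all disciplines: ordered ✗, linear ✓, affine ✓, relevant ✓, unrestricted ✓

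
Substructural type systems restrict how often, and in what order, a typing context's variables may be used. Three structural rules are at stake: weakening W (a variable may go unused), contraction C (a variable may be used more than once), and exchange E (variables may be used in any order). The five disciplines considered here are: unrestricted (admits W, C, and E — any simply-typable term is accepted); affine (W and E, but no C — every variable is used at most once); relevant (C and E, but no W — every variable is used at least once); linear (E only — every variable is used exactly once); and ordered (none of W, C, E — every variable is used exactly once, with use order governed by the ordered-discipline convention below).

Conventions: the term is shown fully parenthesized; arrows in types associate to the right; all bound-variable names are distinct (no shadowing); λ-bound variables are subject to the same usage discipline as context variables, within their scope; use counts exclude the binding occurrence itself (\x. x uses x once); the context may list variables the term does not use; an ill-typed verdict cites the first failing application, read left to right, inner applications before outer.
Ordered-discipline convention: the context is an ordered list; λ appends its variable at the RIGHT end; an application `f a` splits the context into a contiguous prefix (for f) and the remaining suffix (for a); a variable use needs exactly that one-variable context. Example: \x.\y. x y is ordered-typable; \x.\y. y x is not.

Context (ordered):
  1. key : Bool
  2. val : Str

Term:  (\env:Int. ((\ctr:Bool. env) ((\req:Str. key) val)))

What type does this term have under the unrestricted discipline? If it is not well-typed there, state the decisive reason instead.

term : Int -> Int
use counts: key: 1, val: 1, env (λ-bound): 1, ctr (λ-bound): 0, req (λ-bound): 0
uses in reading order: env, key, val
typing: well-typed at Int -> Int
summary: ordered ✗ | linear ✗ | affine ✓ | relevant ✗ | unrestricted ✓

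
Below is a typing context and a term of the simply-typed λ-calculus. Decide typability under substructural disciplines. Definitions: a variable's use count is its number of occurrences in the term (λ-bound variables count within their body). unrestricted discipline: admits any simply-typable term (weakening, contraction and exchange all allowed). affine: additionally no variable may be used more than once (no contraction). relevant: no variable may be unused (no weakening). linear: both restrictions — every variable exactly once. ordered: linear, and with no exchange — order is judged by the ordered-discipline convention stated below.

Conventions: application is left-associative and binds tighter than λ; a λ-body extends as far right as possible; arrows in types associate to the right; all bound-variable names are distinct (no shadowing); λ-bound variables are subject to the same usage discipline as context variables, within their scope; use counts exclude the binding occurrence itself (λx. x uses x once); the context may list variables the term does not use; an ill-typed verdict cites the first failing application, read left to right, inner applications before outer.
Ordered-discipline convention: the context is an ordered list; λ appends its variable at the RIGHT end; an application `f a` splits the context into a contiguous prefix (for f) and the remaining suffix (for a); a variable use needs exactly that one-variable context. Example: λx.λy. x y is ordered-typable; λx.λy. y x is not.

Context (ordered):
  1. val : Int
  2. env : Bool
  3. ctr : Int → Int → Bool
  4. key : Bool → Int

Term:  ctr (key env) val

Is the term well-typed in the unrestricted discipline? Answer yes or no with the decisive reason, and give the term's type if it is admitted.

yes — type-checks (Bool) and nothing is barred; term : Bool
use counts: val=1, env=1, ctr=1, key=1
left-to-right use order: ctr, key, env, val
typing: well-typed at Bool
per-discipline verdicts: ordered ✗ | linear ✓ | affine ✓ | relevant ✓ | unrestricted ✓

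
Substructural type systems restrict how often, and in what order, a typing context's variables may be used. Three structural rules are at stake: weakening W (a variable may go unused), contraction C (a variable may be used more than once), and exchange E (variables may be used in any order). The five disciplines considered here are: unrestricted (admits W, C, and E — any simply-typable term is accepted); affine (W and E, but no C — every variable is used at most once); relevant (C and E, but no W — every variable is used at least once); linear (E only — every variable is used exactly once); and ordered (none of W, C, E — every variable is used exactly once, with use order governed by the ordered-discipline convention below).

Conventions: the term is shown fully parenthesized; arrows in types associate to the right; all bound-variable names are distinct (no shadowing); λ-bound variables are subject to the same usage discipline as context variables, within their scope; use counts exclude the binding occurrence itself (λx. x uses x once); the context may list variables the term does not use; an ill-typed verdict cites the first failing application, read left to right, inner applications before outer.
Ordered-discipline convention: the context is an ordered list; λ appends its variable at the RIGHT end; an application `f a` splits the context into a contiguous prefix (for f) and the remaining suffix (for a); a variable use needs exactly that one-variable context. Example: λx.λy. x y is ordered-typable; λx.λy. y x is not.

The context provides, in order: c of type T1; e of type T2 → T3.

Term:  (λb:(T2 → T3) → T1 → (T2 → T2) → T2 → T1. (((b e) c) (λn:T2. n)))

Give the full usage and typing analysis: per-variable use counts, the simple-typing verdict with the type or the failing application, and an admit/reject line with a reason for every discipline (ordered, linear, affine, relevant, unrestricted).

use counts: c=1; e=1; b (λ-bound)=1; n (λ-bound)=1
uses in reading order: b, e, c, n
typing: the term checks, with type ((T2 → T3) → T1 → (T2 → T2) → T2 → T1) → T2 → T1
ordered: ✗ — use order b, e, c, n needs exchange
linear: ✓ — single use per variable (c, e, b, n)
affine: ✓ — none of c, e, b, n used more than once
relevant: ✓ — c, e, b, n: all used, weakening unneeded
unrestricted: ✓ — typability at ((T2 → T3) → T1 → (T2 → T2) → T2 → T1) → T2 → T1 is all that's needed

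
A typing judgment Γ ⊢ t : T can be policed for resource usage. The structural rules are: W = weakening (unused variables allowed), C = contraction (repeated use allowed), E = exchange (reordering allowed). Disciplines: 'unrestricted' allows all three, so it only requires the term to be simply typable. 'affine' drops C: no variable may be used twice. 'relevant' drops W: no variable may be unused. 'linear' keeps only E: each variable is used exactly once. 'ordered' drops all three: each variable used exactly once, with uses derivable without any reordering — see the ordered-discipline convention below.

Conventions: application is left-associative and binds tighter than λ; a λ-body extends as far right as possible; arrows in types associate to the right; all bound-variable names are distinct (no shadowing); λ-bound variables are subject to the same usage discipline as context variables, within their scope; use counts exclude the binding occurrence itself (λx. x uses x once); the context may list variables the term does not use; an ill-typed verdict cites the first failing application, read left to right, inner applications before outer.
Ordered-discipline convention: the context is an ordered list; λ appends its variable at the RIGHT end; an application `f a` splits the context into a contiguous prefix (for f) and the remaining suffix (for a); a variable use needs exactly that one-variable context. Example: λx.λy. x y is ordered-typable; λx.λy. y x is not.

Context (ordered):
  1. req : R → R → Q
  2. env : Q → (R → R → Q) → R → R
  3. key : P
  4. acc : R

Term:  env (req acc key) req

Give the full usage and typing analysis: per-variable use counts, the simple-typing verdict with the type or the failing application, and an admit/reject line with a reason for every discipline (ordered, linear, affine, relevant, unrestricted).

counts: req=2, env=1, key=1, acc=1
order of uses: env, req, acc, key, req
typing: ill-typed: an argument P mismatches the expected R
ordered: ✗ — the type mismatch rejects it
linear: ✗ — not simply typable
affine: ✗ — fails simple typing
relevant: ✗ — a type mismatch blocks all five
unrestricted: ✗ — the type mismatch rejects it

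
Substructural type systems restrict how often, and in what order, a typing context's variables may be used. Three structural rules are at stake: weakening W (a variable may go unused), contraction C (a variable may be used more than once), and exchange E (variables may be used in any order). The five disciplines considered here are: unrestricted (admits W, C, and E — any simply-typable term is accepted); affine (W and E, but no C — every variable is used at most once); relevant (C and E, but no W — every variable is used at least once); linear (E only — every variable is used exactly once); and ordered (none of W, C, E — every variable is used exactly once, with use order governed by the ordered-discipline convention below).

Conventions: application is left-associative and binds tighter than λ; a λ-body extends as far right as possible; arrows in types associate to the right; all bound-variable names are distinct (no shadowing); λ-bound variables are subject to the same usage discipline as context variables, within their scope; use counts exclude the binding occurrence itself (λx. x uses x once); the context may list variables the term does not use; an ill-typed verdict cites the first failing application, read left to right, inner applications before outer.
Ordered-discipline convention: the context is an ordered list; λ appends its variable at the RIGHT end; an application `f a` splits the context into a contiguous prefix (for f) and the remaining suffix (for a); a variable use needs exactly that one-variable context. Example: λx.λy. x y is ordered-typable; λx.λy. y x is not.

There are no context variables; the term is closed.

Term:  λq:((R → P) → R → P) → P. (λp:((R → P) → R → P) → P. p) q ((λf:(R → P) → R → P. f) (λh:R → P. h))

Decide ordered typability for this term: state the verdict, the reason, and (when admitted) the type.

yes — single-use (q, p, f, h), ordered derivation ok; term : (((R → P) → R → P) → P) → P
counts: q (bound): 1, p (bound): 1, f (bound): 1, h (bound): 1
use order (left to right): p, q, f, h
typing: well-typed — term : (((R → P) → R → P) → P) → P
all disciplines: ordered ✓; linear ✓; affine ✓; relevant ✓; unrestricted ✓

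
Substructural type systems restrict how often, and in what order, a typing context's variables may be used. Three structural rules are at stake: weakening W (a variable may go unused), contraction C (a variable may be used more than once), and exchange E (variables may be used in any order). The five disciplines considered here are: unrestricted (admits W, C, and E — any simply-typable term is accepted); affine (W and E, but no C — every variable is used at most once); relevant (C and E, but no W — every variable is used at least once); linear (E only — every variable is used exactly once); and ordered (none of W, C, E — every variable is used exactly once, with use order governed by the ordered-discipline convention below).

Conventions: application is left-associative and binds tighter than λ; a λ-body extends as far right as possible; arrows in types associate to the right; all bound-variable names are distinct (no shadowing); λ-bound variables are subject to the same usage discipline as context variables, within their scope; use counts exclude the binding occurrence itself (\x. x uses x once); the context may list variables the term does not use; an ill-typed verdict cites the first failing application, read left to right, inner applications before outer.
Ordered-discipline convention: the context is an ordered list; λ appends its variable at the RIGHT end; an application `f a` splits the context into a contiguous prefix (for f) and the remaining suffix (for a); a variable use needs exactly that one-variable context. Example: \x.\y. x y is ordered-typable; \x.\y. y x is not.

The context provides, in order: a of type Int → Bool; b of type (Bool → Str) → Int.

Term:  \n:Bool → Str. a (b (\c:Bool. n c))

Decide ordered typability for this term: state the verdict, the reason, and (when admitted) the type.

yes — a, b, n, c once each; derivable with no W/C/E; term : (Bool → Str) → Bool
counts: a: 1×; b: 1×; n (λ-bound): 1×; c (λ-bound): 1×
uses in reading order: a, b, n, c
typing: ✓ — (Bool → Str) → Bool
summary: ordered ✓ | linear ✓ | affine ✓ | relevant ✓ | unrestricted ✓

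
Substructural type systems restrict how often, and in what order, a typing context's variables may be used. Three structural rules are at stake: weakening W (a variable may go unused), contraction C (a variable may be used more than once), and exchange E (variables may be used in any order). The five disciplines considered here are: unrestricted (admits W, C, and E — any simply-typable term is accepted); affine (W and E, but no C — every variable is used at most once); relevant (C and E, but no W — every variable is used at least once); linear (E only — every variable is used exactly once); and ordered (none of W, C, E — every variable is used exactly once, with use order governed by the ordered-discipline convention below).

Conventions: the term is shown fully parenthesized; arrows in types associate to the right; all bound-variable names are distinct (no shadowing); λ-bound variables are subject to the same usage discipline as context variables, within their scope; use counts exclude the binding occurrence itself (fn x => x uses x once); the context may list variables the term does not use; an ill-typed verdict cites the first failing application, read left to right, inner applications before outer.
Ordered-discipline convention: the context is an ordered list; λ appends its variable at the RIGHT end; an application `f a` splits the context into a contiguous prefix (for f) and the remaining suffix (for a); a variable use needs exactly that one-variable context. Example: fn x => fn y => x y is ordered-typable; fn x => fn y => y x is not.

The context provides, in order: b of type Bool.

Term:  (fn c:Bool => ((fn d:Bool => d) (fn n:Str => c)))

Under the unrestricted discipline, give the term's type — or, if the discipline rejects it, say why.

not well-typed under unrestricted — a type mismatch blocks all five
usage: b: 0×, c [bound]: 1×, d [bound]: 1×, n [bound]: 0×
order of uses: d, c
typing: ill-typed: argument of type Str → Bool where Bool is required
all disciplines: ordered ✗ | linear ✗ | affine ✗ | relevant ✗ | unrestricted ✗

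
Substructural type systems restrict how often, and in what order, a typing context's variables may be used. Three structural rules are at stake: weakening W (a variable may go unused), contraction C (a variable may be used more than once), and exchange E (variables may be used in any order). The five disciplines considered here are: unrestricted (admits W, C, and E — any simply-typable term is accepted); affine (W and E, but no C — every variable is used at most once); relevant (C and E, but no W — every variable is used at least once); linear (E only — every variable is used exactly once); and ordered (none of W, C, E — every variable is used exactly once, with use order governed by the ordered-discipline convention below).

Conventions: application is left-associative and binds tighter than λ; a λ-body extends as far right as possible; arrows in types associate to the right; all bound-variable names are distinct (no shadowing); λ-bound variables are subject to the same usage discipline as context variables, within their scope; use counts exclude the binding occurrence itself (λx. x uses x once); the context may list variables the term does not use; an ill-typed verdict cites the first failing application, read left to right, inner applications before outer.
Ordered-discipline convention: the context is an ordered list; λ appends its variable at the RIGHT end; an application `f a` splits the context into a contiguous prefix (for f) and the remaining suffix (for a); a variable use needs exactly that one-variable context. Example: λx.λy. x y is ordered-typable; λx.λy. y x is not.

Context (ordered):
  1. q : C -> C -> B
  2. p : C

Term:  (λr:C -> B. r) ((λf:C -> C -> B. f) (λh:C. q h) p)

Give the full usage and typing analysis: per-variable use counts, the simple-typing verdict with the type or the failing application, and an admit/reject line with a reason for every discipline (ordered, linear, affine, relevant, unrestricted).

use counts: q: 1×, p: 1×, r (bound): 1×, f (bound): 1×, h (bound): 1×
order of uses: r, f, q, h, p
typing: well-typed at C -> B
ordered: ✓, q, p, r, f, h once each; derivable with no W/C/E
linear: ✓, exactly-once usage across q, p, r, f, h
affine: ✓, q, p, r, f, h: no repeats, contraction unneeded
relevant: ✓, none of q, p, r, f, h goes unused
unrestricted: ✓, well-typed at C -> B; no restrictions here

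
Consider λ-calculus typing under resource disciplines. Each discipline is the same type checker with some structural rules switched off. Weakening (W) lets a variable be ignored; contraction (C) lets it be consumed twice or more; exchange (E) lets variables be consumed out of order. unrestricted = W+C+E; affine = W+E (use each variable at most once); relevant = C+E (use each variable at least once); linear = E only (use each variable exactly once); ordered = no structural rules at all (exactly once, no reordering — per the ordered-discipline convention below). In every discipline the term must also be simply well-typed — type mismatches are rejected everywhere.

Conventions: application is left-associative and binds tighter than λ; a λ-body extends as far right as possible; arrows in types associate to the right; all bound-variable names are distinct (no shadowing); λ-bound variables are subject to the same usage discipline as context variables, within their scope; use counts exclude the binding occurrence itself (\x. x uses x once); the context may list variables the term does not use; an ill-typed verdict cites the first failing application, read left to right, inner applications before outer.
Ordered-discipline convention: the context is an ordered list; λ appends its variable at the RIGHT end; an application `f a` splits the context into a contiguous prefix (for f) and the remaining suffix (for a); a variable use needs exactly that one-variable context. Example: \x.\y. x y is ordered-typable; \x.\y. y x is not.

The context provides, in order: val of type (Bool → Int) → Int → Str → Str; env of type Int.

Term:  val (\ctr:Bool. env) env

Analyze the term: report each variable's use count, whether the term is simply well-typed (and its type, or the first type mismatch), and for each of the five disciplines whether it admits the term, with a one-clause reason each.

usage: val: 1; env: 2; ctr (bound): 0
uses in reading order: val, env, env
typing: well-typed at Str → Str
ordered: ✗, repeated use of env ×2; needs weakening: ctr unused
linear: ✗, repeated use of env ×2; needs weakening: ctr unused
affine: ✗, repeated use of env ×2
relevant: ✗, needs weakening: ctr unused
unrestricted: ✓, simply typable at Str → Str; W, C, E all held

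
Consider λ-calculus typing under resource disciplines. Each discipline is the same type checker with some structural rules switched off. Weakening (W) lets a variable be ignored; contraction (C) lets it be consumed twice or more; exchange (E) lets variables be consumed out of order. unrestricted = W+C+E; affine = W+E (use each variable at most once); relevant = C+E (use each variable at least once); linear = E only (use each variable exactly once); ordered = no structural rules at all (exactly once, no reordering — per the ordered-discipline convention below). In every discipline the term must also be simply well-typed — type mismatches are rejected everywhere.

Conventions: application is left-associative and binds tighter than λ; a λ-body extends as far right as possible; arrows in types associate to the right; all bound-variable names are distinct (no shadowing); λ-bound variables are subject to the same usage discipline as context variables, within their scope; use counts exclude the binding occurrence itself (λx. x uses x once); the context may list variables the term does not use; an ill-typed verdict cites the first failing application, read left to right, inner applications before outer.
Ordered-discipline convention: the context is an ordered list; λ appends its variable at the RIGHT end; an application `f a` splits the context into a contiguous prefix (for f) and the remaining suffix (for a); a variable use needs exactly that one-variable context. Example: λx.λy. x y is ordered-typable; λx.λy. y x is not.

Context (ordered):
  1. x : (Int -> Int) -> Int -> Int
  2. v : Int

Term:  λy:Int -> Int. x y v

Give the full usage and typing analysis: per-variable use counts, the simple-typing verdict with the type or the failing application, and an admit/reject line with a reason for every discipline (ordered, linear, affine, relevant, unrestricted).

usage: x: 1; v: 1; y (bound): 1
uses in reading order: x, y, v
typing: well-typed at (Int -> Int) -> Int
ordered: ✗, needs exchange: uses follow x, y, v
linear: ✓, x, v, y: one use apiece
affine: ✓, no duplicate uses among x, v, y
relevant: ✓, at least one use each (x, v, y)
unrestricted: ✓, type-checks ((Int -> Int) -> Int) and nothing is barred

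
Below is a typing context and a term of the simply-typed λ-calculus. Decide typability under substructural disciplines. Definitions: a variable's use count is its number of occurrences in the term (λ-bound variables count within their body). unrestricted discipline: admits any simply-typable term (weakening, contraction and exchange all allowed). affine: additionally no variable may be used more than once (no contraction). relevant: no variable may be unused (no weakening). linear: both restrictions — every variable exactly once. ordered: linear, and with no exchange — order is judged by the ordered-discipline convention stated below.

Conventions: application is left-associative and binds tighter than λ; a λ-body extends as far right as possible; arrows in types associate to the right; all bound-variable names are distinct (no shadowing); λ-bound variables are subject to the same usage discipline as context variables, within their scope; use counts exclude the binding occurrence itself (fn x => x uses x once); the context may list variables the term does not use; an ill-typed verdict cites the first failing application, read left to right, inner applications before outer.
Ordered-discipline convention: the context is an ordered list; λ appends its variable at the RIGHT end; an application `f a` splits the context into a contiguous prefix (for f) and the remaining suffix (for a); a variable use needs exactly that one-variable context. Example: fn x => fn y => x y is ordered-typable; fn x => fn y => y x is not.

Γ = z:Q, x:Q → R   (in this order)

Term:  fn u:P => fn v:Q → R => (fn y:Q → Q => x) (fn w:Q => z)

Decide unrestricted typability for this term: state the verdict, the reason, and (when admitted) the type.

yes — typability at P → (Q → R) → Q → R is all that's needed; term : P → (Q → R) → Q → R
usage: z: 1, x: 1, u (bound): 0, v (bound): 0, y (bound): 0, w (bound): 0
left-to-right use order: x, z
typing: ✓ — P → (Q → R) → Q → R
per-discipline verdicts: ordered ✗ · linear ✗ · affine ✓ · relevant ✗ · unrestricted ✓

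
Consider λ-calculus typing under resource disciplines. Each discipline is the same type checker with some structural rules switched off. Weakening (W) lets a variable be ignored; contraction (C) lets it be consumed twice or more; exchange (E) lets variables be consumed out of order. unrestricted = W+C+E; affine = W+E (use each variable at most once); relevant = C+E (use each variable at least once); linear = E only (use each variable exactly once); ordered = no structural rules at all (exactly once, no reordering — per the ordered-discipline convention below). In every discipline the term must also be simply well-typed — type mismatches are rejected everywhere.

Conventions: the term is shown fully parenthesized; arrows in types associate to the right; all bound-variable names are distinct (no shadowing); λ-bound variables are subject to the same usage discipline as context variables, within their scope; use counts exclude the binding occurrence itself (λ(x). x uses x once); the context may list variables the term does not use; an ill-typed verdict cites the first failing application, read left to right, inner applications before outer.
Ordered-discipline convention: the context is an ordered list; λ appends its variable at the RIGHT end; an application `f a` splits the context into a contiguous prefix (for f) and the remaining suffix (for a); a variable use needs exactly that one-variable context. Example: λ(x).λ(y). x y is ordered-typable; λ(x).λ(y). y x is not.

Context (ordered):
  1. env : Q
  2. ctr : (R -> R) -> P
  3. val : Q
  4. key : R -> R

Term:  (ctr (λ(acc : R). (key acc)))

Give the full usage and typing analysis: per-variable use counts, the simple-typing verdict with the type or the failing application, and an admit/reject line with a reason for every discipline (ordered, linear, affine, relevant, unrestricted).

counts: env: 0; ctr: 1; val: 0; key: 1; acc (λ-bound): 1
use order (left to right): ctr, key, acc
typing: well-typed — term : P
ordered: ✗, needs weakening: env, val unused
linear: ✗, needs weakening: env, val unused
affine: ✓, env, ctr, val, key, acc: no repeats, contraction unneeded
relevant: ✗, needs weakening: env, val unused
unrestricted: ✓, type-checks (P) and nothing is barred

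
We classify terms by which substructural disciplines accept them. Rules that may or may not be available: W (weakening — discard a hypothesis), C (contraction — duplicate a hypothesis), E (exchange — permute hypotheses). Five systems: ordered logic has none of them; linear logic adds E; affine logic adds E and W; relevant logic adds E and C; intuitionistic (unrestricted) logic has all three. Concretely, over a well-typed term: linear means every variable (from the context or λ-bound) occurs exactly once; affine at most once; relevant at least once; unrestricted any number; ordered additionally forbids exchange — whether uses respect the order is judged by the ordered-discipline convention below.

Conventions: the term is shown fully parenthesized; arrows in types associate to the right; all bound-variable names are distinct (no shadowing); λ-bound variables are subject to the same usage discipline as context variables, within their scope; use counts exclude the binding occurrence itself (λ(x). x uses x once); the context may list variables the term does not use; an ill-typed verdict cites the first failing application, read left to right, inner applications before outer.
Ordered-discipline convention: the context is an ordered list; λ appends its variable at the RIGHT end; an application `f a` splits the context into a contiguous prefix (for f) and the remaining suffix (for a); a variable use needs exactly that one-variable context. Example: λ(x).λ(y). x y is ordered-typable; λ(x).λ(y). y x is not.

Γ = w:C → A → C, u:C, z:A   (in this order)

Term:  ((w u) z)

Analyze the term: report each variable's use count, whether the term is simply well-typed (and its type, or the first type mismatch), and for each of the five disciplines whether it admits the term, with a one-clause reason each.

usage: w: 1×, u: 1×, z: 1×
uses in reading order: w, u, z
typing: ✓ — C
ordered ✓ (one use each (w, u, z); ordered split holds)
linear ✓ (w, u, z: one use apiece)
affine ✓ (no duplicate uses among w, u, z)
relevant ✓ (none of w, u, z goes unused)
unrestricted ✓ (well-typed at C; no restrictions here)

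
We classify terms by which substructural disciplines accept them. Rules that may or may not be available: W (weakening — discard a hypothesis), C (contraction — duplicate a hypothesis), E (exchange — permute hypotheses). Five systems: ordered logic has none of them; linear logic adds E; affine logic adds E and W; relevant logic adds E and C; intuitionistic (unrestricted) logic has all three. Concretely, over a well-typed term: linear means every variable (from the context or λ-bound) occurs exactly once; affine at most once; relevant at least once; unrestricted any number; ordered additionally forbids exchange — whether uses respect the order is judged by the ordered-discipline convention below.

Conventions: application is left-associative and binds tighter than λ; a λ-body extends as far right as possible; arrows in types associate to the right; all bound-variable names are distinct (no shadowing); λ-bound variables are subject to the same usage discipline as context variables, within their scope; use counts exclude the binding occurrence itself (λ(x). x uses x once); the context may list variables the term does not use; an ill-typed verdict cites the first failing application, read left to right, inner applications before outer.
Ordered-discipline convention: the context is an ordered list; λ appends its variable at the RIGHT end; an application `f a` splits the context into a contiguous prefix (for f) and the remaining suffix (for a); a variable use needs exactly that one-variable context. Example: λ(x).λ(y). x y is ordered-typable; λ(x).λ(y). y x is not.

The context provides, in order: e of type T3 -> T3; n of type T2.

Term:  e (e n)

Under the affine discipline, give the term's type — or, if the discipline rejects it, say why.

not well-typed under affine — fails simple typing
use counts: e: 2×; n: 1×
uses in reading order: e, e, n
typing: ill-typed: a function awaiting T3 gets T2
all disciplines: ordered ✗ | linear ✗ | affine ✗ | relevant ✗ | unrestricted ✗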